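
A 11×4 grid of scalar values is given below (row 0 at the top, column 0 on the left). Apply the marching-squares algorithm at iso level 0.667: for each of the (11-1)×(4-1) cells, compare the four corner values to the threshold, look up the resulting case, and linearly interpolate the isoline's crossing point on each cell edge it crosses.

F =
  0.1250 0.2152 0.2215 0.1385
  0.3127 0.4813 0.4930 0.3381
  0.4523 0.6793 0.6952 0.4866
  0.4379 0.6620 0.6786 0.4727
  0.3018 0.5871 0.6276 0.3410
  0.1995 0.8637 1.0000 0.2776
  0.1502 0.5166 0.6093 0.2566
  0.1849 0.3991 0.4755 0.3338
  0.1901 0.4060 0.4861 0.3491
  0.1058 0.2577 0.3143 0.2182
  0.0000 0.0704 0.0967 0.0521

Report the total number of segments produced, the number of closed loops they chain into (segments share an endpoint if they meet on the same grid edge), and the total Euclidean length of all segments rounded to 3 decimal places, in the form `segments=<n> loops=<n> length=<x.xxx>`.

cell (1,0): code 0100 → (1.938,1.000)–(2.000,0.946)
cell (1,1): code 1100 → (1.861,2.000)–(1.938,1.000)
cell (1,2): code 1000 → (2.000,2.135)–(1.861,2.000)
cell (2,0): code 0010 → (2.000,0.946)–(2.711,1.000)
cell (2,1): code 0111 → (2.711,1.000)–(3.000,1.301)
cell (2,2): code 1001 → (3.000,2.056)–(2.000,2.135)
cell (3,1): code 0010 → (3.000,1.301)–(3.227,2.000)
cell (3,2): code 0001 → (3.227,2.000)–(3.000,2.056)
cell (4,0): code 0100 → (4.289,1.000)–(5.000,0.704)
cell (4,1): code 1100 → (4.106,2.000)–(4.289,1.000)
cell (4,2): code 1000 → (5.000,2.461)–(4.106,2.000)
cell (5,0): code 0010 → (5.000,0.704)–(5.567,1.000)
cell (5,1): code 0011 → (5.567,1.000)–(5.852,2.000)
cell (5,2): code 0001 → (5.852,2.000)–(5.000,2.461)
total: 14 segments, chained into 2 closed loop(s), length Σ = 9.823803

segments=14 loops=2 length=9.824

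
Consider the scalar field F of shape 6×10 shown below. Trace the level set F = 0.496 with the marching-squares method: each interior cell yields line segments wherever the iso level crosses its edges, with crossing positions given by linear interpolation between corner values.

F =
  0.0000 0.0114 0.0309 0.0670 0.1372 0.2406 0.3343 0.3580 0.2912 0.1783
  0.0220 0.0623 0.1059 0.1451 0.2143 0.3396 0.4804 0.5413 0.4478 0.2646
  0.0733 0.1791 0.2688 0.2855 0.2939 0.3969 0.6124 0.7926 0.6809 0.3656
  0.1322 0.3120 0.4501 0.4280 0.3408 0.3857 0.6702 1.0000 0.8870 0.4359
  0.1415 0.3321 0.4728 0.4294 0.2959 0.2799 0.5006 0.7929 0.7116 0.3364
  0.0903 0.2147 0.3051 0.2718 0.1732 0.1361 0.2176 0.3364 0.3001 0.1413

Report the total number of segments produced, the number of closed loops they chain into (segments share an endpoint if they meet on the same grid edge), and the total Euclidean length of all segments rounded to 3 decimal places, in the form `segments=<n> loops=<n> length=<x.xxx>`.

segments=14 loops=1 length=11.427

cell (0,6): code 0100 → (0.753,7.000)–(1.000,6.256)
cell (0,7): code 1000 → (1.000,7.484)–(0.753,7.000)
cell (1,5): code 0100 → (1.118,6.000)–(2.000,5.460)
cell (1,6): code 1110 → (1.000,6.256)–(1.118,6.000)
cell (1,7): code 1101 → (1.207,8.000)–(1.000,7.484)
cell (1,8): code 1000 → (2.000,8.586)–(1.207,8.000)
cell (2,5): code 0110 → (2.000,5.460)–(3.000,5.388)
cell (2,8): code 1001 → (3.000,8.867)–(2.000,8.586)
cell (3,5): code 0110 → (3.000,5.388)–(4.000,5.979)
cell (3,8): code 1001 → (4.000,8.575)–(3.000,8.867)
cell (4,5): code 0010 → (4.000,5.979)–(4.016,6.000)
cell (4,6): code 0011 → (4.016,6.000)–(4.650,7.000)
cell (4,7): code 0011 → (4.650,7.000)–(4.524,8.000)
cell (4,8): code 0001 → (4.524,8.000)–(4.000,8.575)
total: 14 segments, chained into 1 closed loop(s), length Σ = 11.426703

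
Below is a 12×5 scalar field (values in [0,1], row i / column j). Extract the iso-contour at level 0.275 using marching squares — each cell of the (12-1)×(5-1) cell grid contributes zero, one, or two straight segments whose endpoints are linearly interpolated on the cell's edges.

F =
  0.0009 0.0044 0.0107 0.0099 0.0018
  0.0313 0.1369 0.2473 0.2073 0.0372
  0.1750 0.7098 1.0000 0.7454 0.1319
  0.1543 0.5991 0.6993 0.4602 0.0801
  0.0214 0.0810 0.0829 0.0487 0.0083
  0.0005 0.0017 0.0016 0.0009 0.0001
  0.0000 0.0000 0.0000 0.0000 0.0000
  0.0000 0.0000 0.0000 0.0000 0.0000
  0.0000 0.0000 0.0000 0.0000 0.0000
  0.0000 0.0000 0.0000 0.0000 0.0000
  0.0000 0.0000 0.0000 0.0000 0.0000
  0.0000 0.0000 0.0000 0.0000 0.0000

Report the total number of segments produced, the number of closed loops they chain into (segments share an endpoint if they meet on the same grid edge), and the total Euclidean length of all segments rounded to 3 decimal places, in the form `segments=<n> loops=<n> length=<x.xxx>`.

cell (1,0): code 0100 → (1.241,1.000)–(2.000,0.187)
cell (1,1): code 1100 → (1.037,2.000)–(1.241,1.000)
cell (1,2): code 1100 → (1.126,3.000)–(1.037,2.000)
cell (1,3): code 1000 → (2.000,3.767)–(1.126,3.000)
cell (2,0): code 0110 → (2.000,0.187)–(3.000,0.271)
cell (2,3): code 1001 → (3.000,3.487)–(2.000,3.767)
cell (3,0): code 0010 → (3.000,0.271)–(3.626,1.000)
cell (3,1): code 0011 → (3.626,1.000)–(3.688,2.000)
cell (3,2): code 0011 → (3.688,2.000)–(3.450,3.000)
cell (3,3): code 0001 → (3.450,3.000)–(3.000,3.487)
total: 10 segments, chained into 1 closed loop(s), length Σ = 9.995077

segments=10 loops=1 length=9.995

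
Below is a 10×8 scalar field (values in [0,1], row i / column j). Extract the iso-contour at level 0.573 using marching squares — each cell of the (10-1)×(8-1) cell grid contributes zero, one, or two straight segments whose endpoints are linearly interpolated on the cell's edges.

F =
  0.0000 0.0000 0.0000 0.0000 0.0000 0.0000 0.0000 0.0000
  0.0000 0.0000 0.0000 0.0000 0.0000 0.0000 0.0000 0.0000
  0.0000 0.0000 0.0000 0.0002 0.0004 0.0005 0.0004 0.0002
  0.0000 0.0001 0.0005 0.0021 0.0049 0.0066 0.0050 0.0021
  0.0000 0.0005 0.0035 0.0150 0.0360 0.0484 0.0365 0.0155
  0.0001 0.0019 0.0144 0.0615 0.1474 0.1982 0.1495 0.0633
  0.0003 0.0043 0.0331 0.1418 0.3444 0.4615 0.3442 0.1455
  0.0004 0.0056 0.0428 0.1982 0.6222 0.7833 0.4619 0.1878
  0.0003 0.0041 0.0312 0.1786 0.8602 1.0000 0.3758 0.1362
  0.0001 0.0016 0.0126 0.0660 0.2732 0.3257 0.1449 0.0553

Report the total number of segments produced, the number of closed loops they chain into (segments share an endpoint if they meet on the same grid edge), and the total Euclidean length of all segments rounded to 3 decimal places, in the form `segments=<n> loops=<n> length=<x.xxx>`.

segments=8 loops=1 length=6.878

cell (6,3): code 0100 → (6.823,4.000)–(7.000,3.884)
cell (6,4): code 1100 → (6.346,5.000)–(6.823,4.000)
cell (6,5): code 1000 → (7.000,5.654)–(6.346,5.000)
cell (7,3): code 0110 → (7.000,3.884)–(8.000,3.579)
cell (7,5): code 1001 → (8.000,5.684)–(7.000,5.654)
cell (8,3): code 0010 → (8.000,3.579)–(8.489,4.000)
cell (8,4): code 0011 → (8.489,4.000)–(8.633,5.000)
cell (8,5): code 0001 → (8.633,5.000)–(8.000,5.684)
total: 8 segments, chained into 1 closed loop(s), length Σ = 6.878407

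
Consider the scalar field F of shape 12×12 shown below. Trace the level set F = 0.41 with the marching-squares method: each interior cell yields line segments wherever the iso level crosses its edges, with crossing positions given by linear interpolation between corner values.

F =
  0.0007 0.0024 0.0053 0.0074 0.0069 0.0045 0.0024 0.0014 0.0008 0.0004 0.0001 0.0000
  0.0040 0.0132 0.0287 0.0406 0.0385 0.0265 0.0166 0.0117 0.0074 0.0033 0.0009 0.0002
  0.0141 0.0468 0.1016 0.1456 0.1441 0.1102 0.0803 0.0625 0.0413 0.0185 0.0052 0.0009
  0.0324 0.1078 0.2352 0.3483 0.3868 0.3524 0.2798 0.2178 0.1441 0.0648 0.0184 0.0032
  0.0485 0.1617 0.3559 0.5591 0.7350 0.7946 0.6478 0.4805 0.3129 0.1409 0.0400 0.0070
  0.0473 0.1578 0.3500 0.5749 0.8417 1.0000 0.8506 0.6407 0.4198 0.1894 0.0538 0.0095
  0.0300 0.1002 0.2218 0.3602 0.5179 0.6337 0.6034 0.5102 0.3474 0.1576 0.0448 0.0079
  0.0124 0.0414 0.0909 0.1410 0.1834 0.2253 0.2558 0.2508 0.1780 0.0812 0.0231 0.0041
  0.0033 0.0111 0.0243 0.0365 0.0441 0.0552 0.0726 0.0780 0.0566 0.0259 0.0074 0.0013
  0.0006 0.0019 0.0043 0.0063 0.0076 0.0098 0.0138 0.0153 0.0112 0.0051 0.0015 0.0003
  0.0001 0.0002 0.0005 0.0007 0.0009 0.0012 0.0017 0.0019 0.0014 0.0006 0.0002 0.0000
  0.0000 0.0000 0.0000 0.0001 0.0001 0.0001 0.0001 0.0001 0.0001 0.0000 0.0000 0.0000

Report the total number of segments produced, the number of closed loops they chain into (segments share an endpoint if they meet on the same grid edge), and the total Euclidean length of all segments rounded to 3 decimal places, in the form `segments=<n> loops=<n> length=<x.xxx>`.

segments=18 loops=1 length=14.882

cell (3,2): code 0100 → (3.293,3.000)–(4.000,2.266)
cell (3,3): code 1100 → (3.067,4.000)–(3.293,3.000)
cell (3,4): code 1100 → (3.130,5.000)–(3.067,4.000)
cell (3,5): code 1100 → (3.354,6.000)–(3.130,5.000)
cell (3,6): code 1100 → (3.732,7.000)–(3.354,6.000)
cell (3,7): code 1000 → (4.000,7.421)–(3.732,7.000)
cell (4,2): code 0110 → (4.000,2.266)–(5.000,2.267)
cell (4,7): code 1101 → (4.908,8.000)–(4.000,7.421)
cell (4,8): code 1000 → (5.000,8.043)–(4.908,8.000)
cell (5,2): code 0010 → (5.000,2.267)–(5.768,3.000)
cell (5,3): code 0111 → (5.768,3.000)–(6.000,3.316)
cell (5,7): code 1011 → (6.000,7.615)–(5.135,8.000)
cell (5,8): code 0001 → (5.135,8.000)–(5.000,8.043)
cell (6,3): code 0010 → (6.000,3.316)–(6.323,4.000)
cell (6,4): code 0011 → (6.323,4.000)–(6.548,5.000)
cell (6,5): code 0011 → (6.548,5.000)–(6.556,6.000)
cell (6,6): code 0011 → (6.556,6.000)–(6.386,7.000)
cell (6,7): code 0001 → (6.386,7.000)–(6.000,7.615)
total: 18 segments, chained into 1 closed loop(s), length Σ = 14.881843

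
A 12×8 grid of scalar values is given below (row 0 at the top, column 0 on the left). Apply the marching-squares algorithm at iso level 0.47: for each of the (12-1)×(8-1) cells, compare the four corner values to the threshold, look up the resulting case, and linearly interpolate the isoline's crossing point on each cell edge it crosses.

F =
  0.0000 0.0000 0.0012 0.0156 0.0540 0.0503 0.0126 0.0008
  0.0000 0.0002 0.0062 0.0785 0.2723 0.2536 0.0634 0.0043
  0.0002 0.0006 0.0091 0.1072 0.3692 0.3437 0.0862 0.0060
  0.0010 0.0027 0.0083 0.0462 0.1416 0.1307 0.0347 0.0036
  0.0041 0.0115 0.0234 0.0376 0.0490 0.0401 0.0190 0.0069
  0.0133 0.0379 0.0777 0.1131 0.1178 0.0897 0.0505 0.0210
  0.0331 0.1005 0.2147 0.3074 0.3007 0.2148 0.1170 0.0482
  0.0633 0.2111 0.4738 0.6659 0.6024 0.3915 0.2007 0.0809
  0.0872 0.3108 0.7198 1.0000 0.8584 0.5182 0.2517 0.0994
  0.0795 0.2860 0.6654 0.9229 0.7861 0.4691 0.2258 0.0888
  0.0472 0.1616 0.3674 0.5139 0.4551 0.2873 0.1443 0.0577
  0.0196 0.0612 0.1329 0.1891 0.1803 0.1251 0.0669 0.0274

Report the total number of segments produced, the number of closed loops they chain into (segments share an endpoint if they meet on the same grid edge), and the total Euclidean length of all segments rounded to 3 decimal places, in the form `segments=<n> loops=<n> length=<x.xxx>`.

cell (6,1): code 0100 → (6.985,2.000)–(7.000,1.986)
cell (6,2): code 1100 → (6.454,3.000)–(6.985,2.000)
cell (6,3): code 1100 → (6.561,4.000)–(6.454,3.000)
cell (6,4): code 1000 → (7.000,4.628)–(6.561,4.000)
cell (7,1): code 0110 → (7.000,1.986)–(8.000,1.389)
cell (7,4): code 1101 → (7.620,5.000)–(7.000,4.628)
cell (7,5): code 1000 → (8.000,5.181)–(7.620,5.000)
cell (8,1): code 0110 → (8.000,1.389)–(9.000,1.485)
cell (8,4): code 1011 → (9.000,4.997)–(8.982,5.000)
cell (8,5): code 0001 → (8.982,5.000)–(8.000,5.181)
cell (9,1): code 0010 → (9.000,1.485)–(9.656,2.000)
cell (9,2): code 0111 → (9.656,2.000)–(10.000,2.700)
cell (9,3): code 1011 → (10.000,3.747)–(9.955,4.000)
cell (9,4): code 0001 → (9.955,4.000)–(9.000,4.997)
cell (10,2): code 0010 → (10.000,2.700)–(10.135,3.000)
cell (10,3): code 0001 → (10.135,3.000)–(10.000,3.747)
total: 16 segments, chained into 1 closed loop(s), length Σ = 11.594263

segments=16 loops=1 length=11.594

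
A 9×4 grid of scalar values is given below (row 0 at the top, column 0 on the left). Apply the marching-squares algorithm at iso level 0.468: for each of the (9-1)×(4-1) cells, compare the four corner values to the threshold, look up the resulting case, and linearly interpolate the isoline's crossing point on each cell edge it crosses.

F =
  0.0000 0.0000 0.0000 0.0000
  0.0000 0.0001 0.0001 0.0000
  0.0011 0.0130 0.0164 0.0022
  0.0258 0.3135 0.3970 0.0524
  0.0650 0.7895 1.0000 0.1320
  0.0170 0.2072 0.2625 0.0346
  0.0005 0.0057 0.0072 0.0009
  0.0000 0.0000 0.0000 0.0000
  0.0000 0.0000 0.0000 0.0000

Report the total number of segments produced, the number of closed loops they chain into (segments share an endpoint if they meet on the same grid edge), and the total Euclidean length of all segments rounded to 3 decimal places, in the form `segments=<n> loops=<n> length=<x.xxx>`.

cell (3,0): code 0100 → (3.325,1.000)–(4.000,0.556)
cell (3,1): code 1100 → (3.118,2.000)–(3.325,1.000)
cell (3,2): code 1000 → (4.000,2.613)–(3.118,2.000)
cell (4,0): code 0010 → (4.000,0.556)–(4.552,1.000)
cell (4,1): code 0011 → (4.552,1.000)–(4.721,2.000)
cell (4,2): code 0001 → (4.721,2.000)–(4.000,2.613)
total: 6 segments, chained into 1 closed loop(s), length Σ = 5.572716

segments=6 loops=1 length=5.573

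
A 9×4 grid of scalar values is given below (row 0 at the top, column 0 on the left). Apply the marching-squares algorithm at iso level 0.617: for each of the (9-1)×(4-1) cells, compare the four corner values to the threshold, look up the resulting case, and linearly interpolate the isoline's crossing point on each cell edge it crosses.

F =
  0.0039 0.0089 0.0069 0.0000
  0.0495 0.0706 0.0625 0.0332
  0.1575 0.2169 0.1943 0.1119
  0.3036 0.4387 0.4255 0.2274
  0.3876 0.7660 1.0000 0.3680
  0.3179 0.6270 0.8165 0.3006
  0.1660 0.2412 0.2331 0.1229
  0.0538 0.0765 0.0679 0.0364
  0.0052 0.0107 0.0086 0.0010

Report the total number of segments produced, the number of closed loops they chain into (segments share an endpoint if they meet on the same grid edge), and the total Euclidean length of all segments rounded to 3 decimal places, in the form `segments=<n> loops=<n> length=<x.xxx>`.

cell (3,0): code 0100 → (3.545,1.000)–(4.000,0.606)
cell (3,1): code 1100 → (3.333,2.000)–(3.545,1.000)
cell (3,2): code 1000 → (4.000,2.606)–(3.333,2.000)
cell (4,0): code 0110 → (4.000,0.606)–(5.000,0.968)
cell (4,2): code 1001 → (5.000,2.387)–(4.000,2.606)
cell (5,0): code 0010 → (5.000,0.968)–(5.026,1.000)
cell (5,1): code 0011 → (5.026,1.000)–(5.342,2.000)
cell (5,2): code 0001 → (5.342,2.000)–(5.000,2.387)
total: 8 segments, chained into 1 closed loop(s), length Σ = 6.218448

segments=8 loops=1 length=6.218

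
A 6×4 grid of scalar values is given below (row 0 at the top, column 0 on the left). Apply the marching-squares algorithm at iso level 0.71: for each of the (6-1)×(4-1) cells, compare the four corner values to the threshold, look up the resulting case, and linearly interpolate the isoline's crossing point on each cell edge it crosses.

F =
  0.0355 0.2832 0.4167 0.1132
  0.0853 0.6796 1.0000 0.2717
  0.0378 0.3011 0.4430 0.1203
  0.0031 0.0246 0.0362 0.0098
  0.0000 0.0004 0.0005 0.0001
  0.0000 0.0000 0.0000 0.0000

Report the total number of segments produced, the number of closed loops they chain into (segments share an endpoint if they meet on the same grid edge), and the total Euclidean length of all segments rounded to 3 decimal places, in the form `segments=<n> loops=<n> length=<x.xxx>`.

cell (0,1): code 0100 → (0.503,2.000)–(1.000,1.095)
cell (0,2): code 1000 → (1.000,2.398)–(0.503,2.000)
cell (1,1): code 0010 → (1.000,1.095)–(1.521,2.000)
cell (1,2): code 0001 → (1.521,2.000)–(1.000,2.398)
total: 4 segments, chained into 1 closed loop(s), length Σ = 3.369286

segments=4 loops=1 length=3.369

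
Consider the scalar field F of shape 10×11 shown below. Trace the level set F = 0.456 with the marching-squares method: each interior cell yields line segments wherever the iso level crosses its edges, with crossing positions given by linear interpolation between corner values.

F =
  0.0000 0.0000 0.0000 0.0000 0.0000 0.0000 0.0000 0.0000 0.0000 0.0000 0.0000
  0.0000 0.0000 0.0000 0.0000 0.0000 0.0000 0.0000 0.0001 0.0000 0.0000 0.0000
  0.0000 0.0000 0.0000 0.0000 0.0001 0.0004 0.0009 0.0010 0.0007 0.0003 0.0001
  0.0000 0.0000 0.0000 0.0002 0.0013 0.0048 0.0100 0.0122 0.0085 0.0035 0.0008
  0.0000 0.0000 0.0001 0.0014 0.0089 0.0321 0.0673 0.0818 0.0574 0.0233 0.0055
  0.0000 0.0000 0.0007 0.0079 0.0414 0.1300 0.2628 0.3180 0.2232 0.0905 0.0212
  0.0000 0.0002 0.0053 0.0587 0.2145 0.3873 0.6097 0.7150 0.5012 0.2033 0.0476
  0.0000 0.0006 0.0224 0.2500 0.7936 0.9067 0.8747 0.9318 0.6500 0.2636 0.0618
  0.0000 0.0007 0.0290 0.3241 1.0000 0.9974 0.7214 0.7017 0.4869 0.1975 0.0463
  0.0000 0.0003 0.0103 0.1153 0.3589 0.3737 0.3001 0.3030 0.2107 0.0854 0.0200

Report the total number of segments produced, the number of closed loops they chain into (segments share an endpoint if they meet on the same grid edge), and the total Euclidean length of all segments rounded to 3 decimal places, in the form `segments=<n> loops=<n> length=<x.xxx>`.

segments=16 loops=1 length=14.030

cell (5,5): code 0100 → (5.557,6.000)–(6.000,5.309)
cell (5,6): code 1100 → (5.348,7.000)–(5.557,6.000)
cell (5,7): code 1100 → (5.837,8.000)–(5.348,7.000)
cell (5,8): code 1000 → (6.000,8.152)–(5.837,8.000)
cell (6,3): code 0100 → (6.417,4.000)–(7.000,3.379)
cell (6,4): code 1100 → (6.132,5.000)–(6.417,4.000)
cell (6,5): code 1110 → (6.000,5.309)–(6.132,5.000)
cell (6,8): code 1001 → (7.000,8.502)–(6.000,8.152)
cell (7,3): code 0110 → (7.000,3.379)–(8.000,3.195)
cell (7,8): code 1001 → (8.000,8.107)–(7.000,8.502)
cell (8,3): code 0010 → (8.000,3.195)–(8.849,4.000)
cell (8,4): code 0011 → (8.849,4.000)–(8.868,5.000)
cell (8,5): code 0011 → (8.868,5.000)–(8.630,6.000)
cell (8,6): code 0011 → (8.630,6.000)–(8.616,7.000)
cell (8,7): code 0011 → (8.616,7.000)–(8.112,8.000)
cell (8,8): code 0001 → (8.112,8.000)–(8.000,8.107)
total: 16 segments, chained into 1 closed loop(s), length Σ = 14.030142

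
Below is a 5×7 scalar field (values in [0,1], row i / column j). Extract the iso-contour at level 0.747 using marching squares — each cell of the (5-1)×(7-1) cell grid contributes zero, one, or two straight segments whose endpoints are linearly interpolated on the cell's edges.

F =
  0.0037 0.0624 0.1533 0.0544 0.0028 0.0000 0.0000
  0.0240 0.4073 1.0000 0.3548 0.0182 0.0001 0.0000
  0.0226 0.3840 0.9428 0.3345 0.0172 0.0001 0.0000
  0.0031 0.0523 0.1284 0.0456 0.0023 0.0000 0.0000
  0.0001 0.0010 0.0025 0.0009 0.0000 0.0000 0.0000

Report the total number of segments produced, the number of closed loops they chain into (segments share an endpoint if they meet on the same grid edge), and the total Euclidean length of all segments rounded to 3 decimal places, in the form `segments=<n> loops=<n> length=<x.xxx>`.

cell (0,1): code 0100 → (0.701,2.000)–(1.000,1.573)
cell (0,2): code 1000 → (1.000,2.392)–(0.701,2.000)
cell (1,1): code 0110 → (1.000,1.573)–(2.000,1.650)
cell (1,2): code 1001 → (2.000,2.322)–(1.000,2.392)
cell (2,1): code 0010 → (2.000,1.650)–(2.240,2.000)
cell (2,2): code 0001 → (2.240,2.000)–(2.000,2.322)
total: 6 segments, chained into 1 closed loop(s), length Σ = 3.846140

segments=6 loops=1 length=3.846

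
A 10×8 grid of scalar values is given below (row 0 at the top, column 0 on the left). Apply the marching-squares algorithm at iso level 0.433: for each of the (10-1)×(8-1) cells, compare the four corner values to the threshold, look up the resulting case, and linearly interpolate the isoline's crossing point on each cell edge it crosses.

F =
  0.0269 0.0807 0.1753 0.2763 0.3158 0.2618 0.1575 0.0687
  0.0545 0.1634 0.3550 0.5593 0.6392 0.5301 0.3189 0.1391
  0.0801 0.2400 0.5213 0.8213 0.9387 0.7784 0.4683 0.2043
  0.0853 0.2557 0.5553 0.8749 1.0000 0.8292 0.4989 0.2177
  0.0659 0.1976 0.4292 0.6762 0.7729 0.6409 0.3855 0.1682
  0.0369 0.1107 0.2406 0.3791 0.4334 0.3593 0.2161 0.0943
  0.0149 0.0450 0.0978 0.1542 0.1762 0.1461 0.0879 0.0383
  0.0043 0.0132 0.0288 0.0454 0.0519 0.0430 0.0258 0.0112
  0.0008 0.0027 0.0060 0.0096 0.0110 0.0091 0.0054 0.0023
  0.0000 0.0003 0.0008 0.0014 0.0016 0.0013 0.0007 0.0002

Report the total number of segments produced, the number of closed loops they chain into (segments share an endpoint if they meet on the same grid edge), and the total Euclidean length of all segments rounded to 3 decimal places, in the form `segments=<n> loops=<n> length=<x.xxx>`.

cell (0,2): code 0100 → (0.554,3.000)–(1.000,2.382)
cell (0,3): code 1100 → (0.362,4.000)–(0.554,3.000)
cell (0,4): code 1100 → (0.638,5.000)–(0.362,4.000)
cell (0,5): code 1000 → (1.000,5.460)–(0.638,5.000)
cell (1,1): code 0100 → (1.469,2.000)–(2.000,1.686)
cell (1,2): code 1110 → (1.000,2.382)–(1.469,2.000)
cell (1,5): code 1101 → (1.764,6.000)–(1.000,5.460)
cell (1,6): code 1000 → (2.000,6.134)–(1.764,6.000)
cell (2,1): code 0110 → (2.000,1.686)–(3.000,1.592)
cell (2,6): code 1001 → (3.000,6.234)–(2.000,6.134)
cell (3,1): code 0010 → (3.000,1.592)–(3.970,2.000)
cell (3,2): code 0111 → (3.970,2.000)–(4.000,2.015)
cell (3,5): code 1011 → (4.000,5.814)–(3.581,6.000)
cell (3,6): code 0001 → (3.581,6.000)–(3.000,6.234)
cell (4,2): code 0010 → (4.000,2.015)–(4.819,3.000)
cell (4,3): code 0111 → (4.819,3.000)–(5.000,3.993)
cell (4,4): code 1011 → (5.000,4.005)–(4.738,5.000)
cell (4,5): code 0001 → (4.738,5.000)–(4.000,5.814)
cell (5,3): code 0010 → (5.000,3.993)–(5.002,4.000)
cell (5,4): code 0001 → (5.002,4.000)–(5.000,4.005)
total: 20 segments, chained into 1 closed loop(s), length Σ = 14.442163

segments=20 loops=1 length=14.442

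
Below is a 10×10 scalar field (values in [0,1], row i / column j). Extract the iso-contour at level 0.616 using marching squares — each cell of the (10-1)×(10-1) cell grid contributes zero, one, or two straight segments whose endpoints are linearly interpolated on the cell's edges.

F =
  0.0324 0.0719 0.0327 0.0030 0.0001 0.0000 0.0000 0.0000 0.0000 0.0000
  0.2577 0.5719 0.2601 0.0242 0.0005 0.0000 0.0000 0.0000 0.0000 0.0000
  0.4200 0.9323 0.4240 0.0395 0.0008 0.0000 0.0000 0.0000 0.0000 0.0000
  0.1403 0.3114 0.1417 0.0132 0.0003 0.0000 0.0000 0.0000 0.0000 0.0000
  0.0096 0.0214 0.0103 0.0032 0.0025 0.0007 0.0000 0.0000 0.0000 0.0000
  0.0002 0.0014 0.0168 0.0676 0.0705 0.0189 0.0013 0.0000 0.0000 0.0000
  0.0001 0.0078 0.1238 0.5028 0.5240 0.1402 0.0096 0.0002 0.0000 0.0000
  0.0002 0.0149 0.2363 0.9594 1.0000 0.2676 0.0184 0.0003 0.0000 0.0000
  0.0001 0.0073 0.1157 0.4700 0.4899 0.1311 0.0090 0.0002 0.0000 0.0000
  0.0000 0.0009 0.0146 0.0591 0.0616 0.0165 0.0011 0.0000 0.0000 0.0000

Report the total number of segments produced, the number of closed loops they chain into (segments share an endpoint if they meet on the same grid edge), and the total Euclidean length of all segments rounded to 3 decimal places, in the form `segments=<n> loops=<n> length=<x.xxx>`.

segments=10 loops=2 length=9.373

cell (1,0): code 0100 → (1.122,1.000)–(2.000,0.383)
cell (1,1): code 1000 → (2.000,1.622)–(1.122,1.000)
cell (2,0): code 0010 → (2.000,0.383)–(2.509,1.000)
cell (2,1): code 0001 → (2.509,1.000)–(2.000,1.622)
cell (6,2): code 0100 → (6.248,3.000)–(7.000,2.525)
cell (6,3): code 1100 → (6.193,4.000)–(6.248,3.000)
cell (6,4): code 1000 → (7.000,4.524)–(6.193,4.000)
cell (7,2): code 0010 → (7.000,2.525)–(7.702,3.000)
cell (7,3): code 0011 → (7.702,3.000)–(7.753,4.000)
cell (7,4): code 0001 → (7.753,4.000)–(7.000,4.524)
total: 10 segments, chained into 2 closed loop(s), length Σ = 9.372604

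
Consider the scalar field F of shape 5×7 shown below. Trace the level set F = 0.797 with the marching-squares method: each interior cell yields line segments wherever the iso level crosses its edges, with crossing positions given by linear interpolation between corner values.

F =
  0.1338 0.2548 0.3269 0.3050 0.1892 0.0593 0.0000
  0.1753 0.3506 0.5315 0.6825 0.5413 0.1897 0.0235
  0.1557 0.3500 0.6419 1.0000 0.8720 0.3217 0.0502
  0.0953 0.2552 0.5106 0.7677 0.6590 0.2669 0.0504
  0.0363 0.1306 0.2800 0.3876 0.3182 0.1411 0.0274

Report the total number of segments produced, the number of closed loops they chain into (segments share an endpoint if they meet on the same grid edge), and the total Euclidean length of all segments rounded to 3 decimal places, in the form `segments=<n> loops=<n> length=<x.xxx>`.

cell (1,2): code 0100 → (1.361,3.000)–(2.000,2.433)
cell (1,3): code 1100 → (1.773,4.000)–(1.361,3.000)
cell (1,4): code 1000 → (2.000,4.136)–(1.773,4.000)
cell (2,2): code 0010 → (2.000,2.433)–(2.874,3.000)
cell (2,3): code 0011 → (2.874,3.000)–(2.352,4.000)
cell (2,4): code 0001 → (2.352,4.000)–(2.000,4.136)
total: 6 segments, chained into 1 closed loop(s), length Σ = 4.747982

segments=6 loops=1 length=4.748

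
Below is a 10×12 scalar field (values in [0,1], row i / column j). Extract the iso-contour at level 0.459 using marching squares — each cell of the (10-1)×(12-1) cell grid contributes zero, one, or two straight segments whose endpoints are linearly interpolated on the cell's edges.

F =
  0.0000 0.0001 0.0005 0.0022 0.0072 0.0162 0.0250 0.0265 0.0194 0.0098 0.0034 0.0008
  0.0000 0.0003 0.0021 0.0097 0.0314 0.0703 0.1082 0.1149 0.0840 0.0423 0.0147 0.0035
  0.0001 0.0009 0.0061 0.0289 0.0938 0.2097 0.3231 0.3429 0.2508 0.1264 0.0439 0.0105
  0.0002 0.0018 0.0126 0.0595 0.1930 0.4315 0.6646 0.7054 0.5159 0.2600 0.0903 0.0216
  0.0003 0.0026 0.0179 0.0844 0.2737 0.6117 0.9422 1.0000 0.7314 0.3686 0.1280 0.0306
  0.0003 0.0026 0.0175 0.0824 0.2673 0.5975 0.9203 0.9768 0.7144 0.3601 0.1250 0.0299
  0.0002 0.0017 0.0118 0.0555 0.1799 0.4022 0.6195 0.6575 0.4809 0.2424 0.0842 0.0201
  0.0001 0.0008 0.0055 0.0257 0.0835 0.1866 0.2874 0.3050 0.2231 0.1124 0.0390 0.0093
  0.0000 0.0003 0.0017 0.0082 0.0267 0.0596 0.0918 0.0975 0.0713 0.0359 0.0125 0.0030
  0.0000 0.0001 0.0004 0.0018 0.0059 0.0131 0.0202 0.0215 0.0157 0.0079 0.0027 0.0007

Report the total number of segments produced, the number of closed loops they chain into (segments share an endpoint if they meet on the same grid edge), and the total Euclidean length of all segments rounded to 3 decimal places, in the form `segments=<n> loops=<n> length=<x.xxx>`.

cell (2,5): code 0100 → (2.398,6.000)–(3.000,5.118)
cell (2,6): code 1100 → (2.320,7.000)–(2.398,6.000)
cell (2,7): code 1100 → (2.785,8.000)–(2.320,7.000)
cell (2,8): code 1000 → (3.000,8.222)–(2.785,8.000)
cell (3,4): code 0100 → (3.153,5.000)–(4.000,4.548)
cell (3,5): code 1110 → (3.000,5.118)–(3.153,5.000)
cell (3,8): code 1001 → (4.000,8.751)–(3.000,8.222)
cell (4,4): code 0110 → (4.000,4.548)–(5.000,4.581)
cell (4,8): code 1001 → (5.000,8.721)–(4.000,8.751)
cell (5,4): code 0010 → (5.000,4.581)–(5.709,5.000)
cell (5,5): code 0111 → (5.709,5.000)–(6.000,5.261)
cell (5,8): code 1001 → (6.000,8.092)–(5.000,8.721)
cell (6,5): code 0010 → (6.000,5.261)–(6.483,6.000)
cell (6,6): code 0011 → (6.483,6.000)–(6.563,7.000)
cell (6,7): code 0011 → (6.563,7.000)–(6.085,8.000)
cell (6,8): code 0001 → (6.085,8.000)–(6.000,8.092)
total: 16 segments, chained into 1 closed loop(s), length Σ = 13.283788

segments=16 loops=1 length=13.284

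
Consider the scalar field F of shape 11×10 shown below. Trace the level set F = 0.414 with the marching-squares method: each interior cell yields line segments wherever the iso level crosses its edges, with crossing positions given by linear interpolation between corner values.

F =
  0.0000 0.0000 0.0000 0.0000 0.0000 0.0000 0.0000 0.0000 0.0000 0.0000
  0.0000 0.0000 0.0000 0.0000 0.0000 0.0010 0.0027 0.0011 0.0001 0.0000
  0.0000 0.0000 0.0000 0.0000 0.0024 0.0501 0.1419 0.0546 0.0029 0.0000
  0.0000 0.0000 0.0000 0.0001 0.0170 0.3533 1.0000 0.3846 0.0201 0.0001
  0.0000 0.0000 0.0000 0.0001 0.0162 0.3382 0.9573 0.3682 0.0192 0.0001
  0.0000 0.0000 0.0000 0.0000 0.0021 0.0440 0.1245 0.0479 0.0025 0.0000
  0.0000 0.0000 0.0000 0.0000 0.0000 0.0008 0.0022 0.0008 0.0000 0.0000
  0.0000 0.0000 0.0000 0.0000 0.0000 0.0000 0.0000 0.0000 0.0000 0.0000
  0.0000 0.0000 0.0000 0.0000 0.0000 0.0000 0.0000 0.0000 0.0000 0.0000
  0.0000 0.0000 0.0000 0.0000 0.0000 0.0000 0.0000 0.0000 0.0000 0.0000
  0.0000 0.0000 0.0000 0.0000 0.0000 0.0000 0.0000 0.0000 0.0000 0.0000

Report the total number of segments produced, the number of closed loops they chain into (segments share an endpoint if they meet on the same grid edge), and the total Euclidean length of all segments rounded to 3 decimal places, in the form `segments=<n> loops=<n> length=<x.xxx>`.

segments=6 loops=1 length=6.530

cell (2,5): code 0100 → (2.317,6.000)–(3.000,5.094)
cell (2,6): code 1000 → (3.000,6.952)–(2.317,6.000)
cell (3,5): code 0110 → (3.000,5.094)–(4.000,5.122)
cell (3,6): code 1001 → (4.000,6.922)–(3.000,6.952)
cell (4,5): code 0010 → (4.000,5.122)–(4.652,6.000)
cell (4,6): code 0001 → (4.652,6.000)–(4.000,6.922)
total: 6 segments, chained into 1 closed loop(s), length Σ = 6.530460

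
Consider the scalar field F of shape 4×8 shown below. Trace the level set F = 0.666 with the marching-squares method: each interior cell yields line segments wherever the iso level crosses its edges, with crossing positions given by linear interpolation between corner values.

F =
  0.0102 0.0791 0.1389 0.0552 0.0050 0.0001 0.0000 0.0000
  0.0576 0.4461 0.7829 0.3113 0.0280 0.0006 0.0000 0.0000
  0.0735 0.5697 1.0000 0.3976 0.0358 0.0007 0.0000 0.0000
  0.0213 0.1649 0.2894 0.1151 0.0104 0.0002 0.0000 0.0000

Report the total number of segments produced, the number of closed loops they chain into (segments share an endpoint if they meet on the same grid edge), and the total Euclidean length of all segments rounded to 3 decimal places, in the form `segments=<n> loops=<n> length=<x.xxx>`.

segments=6 loops=1 length=4.467

cell (0,1): code 0100 → (0.818,2.000)–(1.000,1.653)
cell (0,2): code 1000 → (1.000,2.248)–(0.818,2.000)
cell (1,1): code 0110 → (1.000,1.653)–(2.000,1.224)
cell (1,2): code 1001 → (2.000,2.554)–(1.000,2.248)
cell (2,1): code 0010 → (2.000,1.224)–(2.470,2.000)
cell (2,2): code 0001 → (2.470,2.000)–(2.000,2.554)
total: 6 segments, chained into 1 closed loop(s), length Σ = 4.467336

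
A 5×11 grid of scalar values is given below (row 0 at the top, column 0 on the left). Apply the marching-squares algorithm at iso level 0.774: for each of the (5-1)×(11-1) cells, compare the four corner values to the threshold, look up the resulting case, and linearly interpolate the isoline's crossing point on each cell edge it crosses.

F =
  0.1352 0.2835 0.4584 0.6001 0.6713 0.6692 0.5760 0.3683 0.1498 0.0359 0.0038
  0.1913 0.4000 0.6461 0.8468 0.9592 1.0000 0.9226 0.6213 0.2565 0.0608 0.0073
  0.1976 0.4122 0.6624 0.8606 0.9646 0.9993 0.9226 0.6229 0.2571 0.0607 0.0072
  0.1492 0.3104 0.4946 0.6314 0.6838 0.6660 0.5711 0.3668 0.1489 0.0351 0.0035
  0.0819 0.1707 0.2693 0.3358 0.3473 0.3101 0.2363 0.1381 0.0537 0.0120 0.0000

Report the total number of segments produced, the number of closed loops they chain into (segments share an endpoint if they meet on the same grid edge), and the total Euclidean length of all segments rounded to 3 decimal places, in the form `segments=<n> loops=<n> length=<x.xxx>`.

segments=12 loops=1 length=10.520

cell (0,2): code 0100 → (0.705,3.000)–(1.000,2.637)
cell (0,3): code 1100 → (0.357,4.000)–(0.705,3.000)
cell (0,4): code 1100 → (0.317,5.000)–(0.357,4.000)
cell (0,5): code 1100 → (0.571,6.000)–(0.317,5.000)
cell (0,6): code 1000 → (1.000,6.493)–(0.571,6.000)
cell (1,2): code 0110 → (1.000,2.637)–(2.000,2.563)
cell (1,6): code 1001 → (2.000,6.496)–(1.000,6.493)
cell (2,2): code 0010 → (2.000,2.563)–(2.378,3.000)
cell (2,3): code 0011 → (2.378,3.000)–(2.679,4.000)
cell (2,4): code 0011 → (2.679,4.000)–(2.676,5.000)
cell (2,5): code 0011 → (2.676,5.000)–(2.423,6.000)
cell (2,6): code 0001 → (2.423,6.000)–(2.000,6.496)
total: 12 segments, chained into 1 closed loop(s), length Σ = 10.520496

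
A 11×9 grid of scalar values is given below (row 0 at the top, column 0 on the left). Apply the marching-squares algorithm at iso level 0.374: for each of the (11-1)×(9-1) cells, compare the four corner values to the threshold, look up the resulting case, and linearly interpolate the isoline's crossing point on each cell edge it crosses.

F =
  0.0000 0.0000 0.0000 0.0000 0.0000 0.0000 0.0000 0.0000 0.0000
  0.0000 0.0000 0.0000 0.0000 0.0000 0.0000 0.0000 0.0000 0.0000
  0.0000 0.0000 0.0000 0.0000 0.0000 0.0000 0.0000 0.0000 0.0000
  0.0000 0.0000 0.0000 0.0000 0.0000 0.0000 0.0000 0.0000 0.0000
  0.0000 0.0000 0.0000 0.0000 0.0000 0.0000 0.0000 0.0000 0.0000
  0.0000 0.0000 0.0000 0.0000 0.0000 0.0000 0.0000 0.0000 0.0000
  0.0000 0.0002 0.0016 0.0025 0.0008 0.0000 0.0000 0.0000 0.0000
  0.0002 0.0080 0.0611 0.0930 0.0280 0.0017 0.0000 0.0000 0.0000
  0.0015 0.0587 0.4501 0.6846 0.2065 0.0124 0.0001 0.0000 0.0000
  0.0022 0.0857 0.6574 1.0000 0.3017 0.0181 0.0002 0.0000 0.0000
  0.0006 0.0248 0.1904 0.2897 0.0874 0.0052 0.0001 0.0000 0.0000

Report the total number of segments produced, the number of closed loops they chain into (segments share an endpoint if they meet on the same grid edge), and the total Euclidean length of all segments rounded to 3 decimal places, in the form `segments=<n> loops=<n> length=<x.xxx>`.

segments=8 loops=1 length=7.316

cell (7,1): code 0100 → (7.804,2.000)–(8.000,1.806)
cell (7,2): code 1100 → (7.475,3.000)–(7.804,2.000)
cell (7,3): code 1000 → (8.000,3.650)–(7.475,3.000)
cell (8,1): code 0110 → (8.000,1.806)–(9.000,1.504)
cell (8,3): code 1001 → (9.000,3.896)–(8.000,3.650)
cell (9,1): code 0010 → (9.000,1.504)–(9.607,2.000)
cell (9,2): code 0011 → (9.607,2.000)–(9.881,3.000)
cell (9,3): code 0001 → (9.881,3.000)–(9.000,3.896)
total: 8 segments, chained into 1 closed loop(s), length Σ = 7.316046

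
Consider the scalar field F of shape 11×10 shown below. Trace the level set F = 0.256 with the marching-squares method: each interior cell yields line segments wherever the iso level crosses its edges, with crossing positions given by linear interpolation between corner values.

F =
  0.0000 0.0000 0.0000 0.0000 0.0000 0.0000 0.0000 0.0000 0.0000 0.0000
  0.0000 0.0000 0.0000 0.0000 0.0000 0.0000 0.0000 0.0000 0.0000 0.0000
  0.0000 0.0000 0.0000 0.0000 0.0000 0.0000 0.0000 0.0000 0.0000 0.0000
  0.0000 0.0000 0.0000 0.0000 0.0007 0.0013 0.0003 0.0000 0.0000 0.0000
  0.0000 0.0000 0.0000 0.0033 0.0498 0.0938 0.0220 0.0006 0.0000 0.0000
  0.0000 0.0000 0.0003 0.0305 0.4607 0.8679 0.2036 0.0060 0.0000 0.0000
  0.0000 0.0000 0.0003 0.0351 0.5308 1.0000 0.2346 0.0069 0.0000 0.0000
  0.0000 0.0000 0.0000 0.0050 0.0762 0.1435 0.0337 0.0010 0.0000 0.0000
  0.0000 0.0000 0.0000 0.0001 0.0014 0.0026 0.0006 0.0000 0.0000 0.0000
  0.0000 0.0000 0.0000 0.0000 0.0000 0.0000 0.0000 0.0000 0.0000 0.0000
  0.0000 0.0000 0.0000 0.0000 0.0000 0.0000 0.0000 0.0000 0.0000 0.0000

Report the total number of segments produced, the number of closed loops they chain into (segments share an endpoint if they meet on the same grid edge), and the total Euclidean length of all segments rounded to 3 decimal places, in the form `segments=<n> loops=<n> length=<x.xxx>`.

segments=8 loops=1 length=8.107

cell (4,3): code 0100 → (4.502,4.000)–(5.000,3.524)
cell (4,4): code 1100 → (4.210,5.000)–(4.502,4.000)
cell (4,5): code 1000 → (5.000,5.921)–(4.210,5.000)
cell (5,3): code 0110 → (5.000,3.524)–(6.000,3.446)
cell (5,5): code 1001 → (6.000,5.972)–(5.000,5.921)
cell (6,3): code 0010 → (6.000,3.446)–(6.604,4.000)
cell (6,4): code 0011 → (6.604,4.000)–(6.869,5.000)
cell (6,5): code 0001 → (6.869,5.000)–(6.000,5.972)
total: 8 segments, chained into 1 closed loop(s), length Σ = 8.107036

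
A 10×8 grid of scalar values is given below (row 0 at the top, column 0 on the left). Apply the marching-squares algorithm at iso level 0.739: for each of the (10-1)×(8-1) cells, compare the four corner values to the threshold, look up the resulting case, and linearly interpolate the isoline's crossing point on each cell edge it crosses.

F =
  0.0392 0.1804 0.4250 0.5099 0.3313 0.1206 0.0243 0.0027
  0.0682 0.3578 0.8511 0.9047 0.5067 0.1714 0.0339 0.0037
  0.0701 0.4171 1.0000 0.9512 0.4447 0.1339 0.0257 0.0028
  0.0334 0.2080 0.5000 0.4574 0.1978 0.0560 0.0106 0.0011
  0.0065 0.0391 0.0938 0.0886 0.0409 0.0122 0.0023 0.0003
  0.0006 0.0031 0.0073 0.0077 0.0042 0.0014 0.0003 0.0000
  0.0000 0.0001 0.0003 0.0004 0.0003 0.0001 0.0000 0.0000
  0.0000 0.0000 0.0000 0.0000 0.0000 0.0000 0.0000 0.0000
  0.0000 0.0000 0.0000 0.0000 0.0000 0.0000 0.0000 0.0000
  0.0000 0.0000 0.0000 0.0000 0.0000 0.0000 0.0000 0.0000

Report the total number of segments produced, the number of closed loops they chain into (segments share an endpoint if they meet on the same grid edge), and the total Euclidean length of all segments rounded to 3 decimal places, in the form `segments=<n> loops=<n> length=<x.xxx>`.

segments=8 loops=1 length=6.267

cell (0,1): code 0100 → (0.737,2.000)–(1.000,1.773)
cell (0,2): code 1100 → (0.580,3.000)–(0.737,2.000)
cell (0,3): code 1000 → (1.000,3.416)–(0.580,3.000)
cell (1,1): code 0110 → (1.000,1.773)–(2.000,1.552)
cell (1,3): code 1001 → (2.000,3.419)–(1.000,3.416)
cell (2,1): code 0010 → (2.000,1.552)–(2.522,2.000)
cell (2,2): code 0011 → (2.522,2.000)–(2.430,3.000)
cell (2,3): code 0001 → (2.430,3.000)–(2.000,3.419)
total: 8 segments, chained into 1 closed loop(s), length Σ = 6.267169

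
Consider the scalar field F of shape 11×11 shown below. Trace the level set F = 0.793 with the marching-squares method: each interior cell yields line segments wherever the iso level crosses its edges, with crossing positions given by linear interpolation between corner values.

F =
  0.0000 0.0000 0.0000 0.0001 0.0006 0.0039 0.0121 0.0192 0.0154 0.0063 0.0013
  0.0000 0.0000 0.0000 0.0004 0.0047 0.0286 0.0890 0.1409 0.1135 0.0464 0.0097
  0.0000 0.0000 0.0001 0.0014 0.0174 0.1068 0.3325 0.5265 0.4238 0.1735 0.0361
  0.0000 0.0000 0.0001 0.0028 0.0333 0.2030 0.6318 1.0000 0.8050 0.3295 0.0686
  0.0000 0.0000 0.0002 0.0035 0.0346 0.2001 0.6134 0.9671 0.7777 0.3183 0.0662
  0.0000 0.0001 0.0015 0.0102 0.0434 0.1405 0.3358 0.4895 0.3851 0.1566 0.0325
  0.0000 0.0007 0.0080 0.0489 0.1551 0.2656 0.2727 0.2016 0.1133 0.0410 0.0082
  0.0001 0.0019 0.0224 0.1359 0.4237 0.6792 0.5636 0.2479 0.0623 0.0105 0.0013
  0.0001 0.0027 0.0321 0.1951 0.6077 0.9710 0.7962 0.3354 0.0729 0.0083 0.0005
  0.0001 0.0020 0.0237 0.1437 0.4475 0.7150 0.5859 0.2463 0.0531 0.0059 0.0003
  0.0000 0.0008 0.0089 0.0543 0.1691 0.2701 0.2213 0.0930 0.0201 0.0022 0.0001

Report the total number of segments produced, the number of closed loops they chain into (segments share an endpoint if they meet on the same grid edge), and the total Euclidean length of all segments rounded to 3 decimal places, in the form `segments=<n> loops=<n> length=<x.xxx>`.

segments=14 loops=2 length=9.481

cell (2,6): code 0100 → (2.563,7.000)–(3.000,6.438)
cell (2,7): code 1100 → (2.969,8.000)–(2.563,7.000)
cell (2,8): code 1000 → (3.000,8.025)–(2.969,8.000)
cell (3,6): code 0110 → (3.000,6.438)–(4.000,6.508)
cell (3,7): code 1011 → (4.000,7.919)–(3.440,8.000)
cell (3,8): code 0001 → (3.440,8.000)–(3.000,8.025)
cell (4,6): code 0010 → (4.000,6.508)–(4.365,7.000)
cell (4,7): code 0001 → (4.365,7.000)–(4.000,7.919)
cell (7,4): code 0100 → (7.390,5.000)–(8.000,4.510)
cell (7,5): code 1100 → (7.986,6.000)–(7.390,5.000)
cell (7,6): code 1000 → (8.000,6.007)–(7.986,6.000)
cell (8,4): code 0010 → (8.000,4.510)–(8.695,5.000)
cell (8,5): code 0011 → (8.695,5.000)–(8.015,6.000)
cell (8,6): code 0001 → (8.015,6.000)–(8.000,6.007)
total: 14 segments, chained into 2 closed loop(s), length Σ = 9.480761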